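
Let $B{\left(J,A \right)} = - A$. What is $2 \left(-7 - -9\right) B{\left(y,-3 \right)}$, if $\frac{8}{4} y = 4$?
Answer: $12$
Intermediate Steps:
$y = 2$ ($y = \frac{1}{2} \cdot 4 = 2$)
$2 \left(-7 - -9\right) B{\left(y,-3 \right)} = 2 \left(-7 - -9\right) \left(\left(-1\right) \left(-3\right)\right) = 2 \left(-7 + 9\right) 3 = 2 \cdot 2 \cdot 3 = 4 \cdot 3 = 12$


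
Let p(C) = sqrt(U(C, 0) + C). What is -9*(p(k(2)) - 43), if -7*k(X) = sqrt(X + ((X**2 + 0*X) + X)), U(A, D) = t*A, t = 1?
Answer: 387 - 18*I*2**(1/4)*sqrt(7)/7 ≈ 387.0 - 8.0906*I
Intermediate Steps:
U(A, D) = A (U(A, D) = 1*A = A)
k(X) = -sqrt(X**2 + 2*X)/7 (k(X) = -sqrt(X + ((X**2 + 0*X) + X))/7 = -sqrt(X + ((X**2 + 0) + X))/7 = -sqrt(X + (X**2 + X))/7 = -sqrt(X + (X + X**2))/7 = -sqrt(X**2 + 2*X)/7)
p(C) = sqrt(2)*sqrt(C) (p(C) = sqrt(C + C) = sqrt(2*C) = sqrt(2)*sqrt(C))
-9*(p(k(2)) - 43) = -9*(sqrt(2)*sqrt(-sqrt(2)*sqrt(2 + 2)/7) - 43) = -9*(sqrt(2)*sqrt(-2*sqrt(2)/7) - 43) = -9*(sqrt(2)*(I*2**(3/4)*sqrt(7)/7) - 43) = -9*(2*I*2**(1/4)*sqrt(7)/7 - 43) = -9*(-43 + 2*I*2**(1/4)*sqrt(7)/7) = 387 - 18*I*2**(1/4)*sqrt(7)/7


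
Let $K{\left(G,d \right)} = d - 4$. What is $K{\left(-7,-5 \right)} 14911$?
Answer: $-134199$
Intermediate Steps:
$K{\left(G,d \right)} = -4 + d$
$K{\left(-7,-5 \right)} 14911 = \left(-4 - 5\right) 14911 = \left(-9\right) 14911 = -134199$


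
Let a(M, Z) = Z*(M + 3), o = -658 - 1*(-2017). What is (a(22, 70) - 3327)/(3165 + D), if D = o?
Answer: -1577/4524 ≈ -0.34859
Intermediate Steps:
o = 1359 (o = -658 + 2017 = 1359)
a(M, Z) = Z*(3 + M)
D = 1359
(a(22, 70) - 3327)/(3165 + D) = (70*(3 + 22) - 3327)/(3165 + 1359) = (70*25 - 3327)/4524 = (1750 - 3327)*(1/4524) = -1577*1/4524 = -1577/4524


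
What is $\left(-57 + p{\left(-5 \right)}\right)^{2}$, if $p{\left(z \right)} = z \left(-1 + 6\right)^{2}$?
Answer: $33124$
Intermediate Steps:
$p{\left(z \right)} = 25 z$ ($p{\left(z \right)} = z 5^{2} = z 25 = 25 z$)
$\left(-57 + p{\left(-5 \right)}\right)^{2} = \left(-57 + 25 \left(-5\right)\right)^{2} = \left(-57 - 125\right)^{2} = \left(-182\right)^{2} = 33124$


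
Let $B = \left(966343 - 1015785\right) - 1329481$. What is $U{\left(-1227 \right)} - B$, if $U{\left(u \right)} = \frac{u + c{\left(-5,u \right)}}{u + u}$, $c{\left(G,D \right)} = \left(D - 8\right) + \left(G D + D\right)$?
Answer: $\frac{1691937298}{1227} \approx 1.3789 \cdot 10^{6}$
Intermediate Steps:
$B = -1378923$ ($B = -49442 - 1329481 = -1378923$)
$c{\left(G,D \right)} = -8 + 2 D + D G$ ($c{\left(G,D \right)} = \left(-8 + D\right) + \left(D G + D\right) = \left(-8 + D\right) + \left(D + D G\right) = -8 + 2 D + D G$)
$U{\left(u \right)} = \frac{-8 - 2 u}{2 u}$ ($U{\left(u \right)} = \frac{u + \left(-8 + 2 u + u \left(-5\right)\right)}{u + u} = \frac{u - \left(8 + 3 u\right)}{2 u} = \left(u - \left(8 + 3 u\right)\right) \frac{1}{2 u} = \left(-8 - 2 u\right) \frac{1}{2 u} = \frac{-8 - 2 u}{2 u}$)
$U{\left(-1227 \right)} - B = \frac{-4 - -1227}{-1227} - -1378923 = - \frac{-4 + 1227}{1227} + 1378923 = \left(- \frac{1}{1227}\right) 1223 + 1378923 = - \frac{1223}{1227} + 1378923 = \frac{1691937298}{1227}$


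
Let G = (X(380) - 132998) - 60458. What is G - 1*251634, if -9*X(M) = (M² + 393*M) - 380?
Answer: -4299170/9 ≈ -4.7769e+5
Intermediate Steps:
X(M) = 380/9 - 131*M/3 - M²/9 (X(M) = -((M² + 393*M) - 380)/9 = -(-380 + M² + 393*M)/9 = 380/9 - 131*M/3 - M²/9)
G = -2034464/9 (G = ((380/9 - 131/3*380 - ⅑*380²) - 132998) - 60458 = ((380/9 - 49780/3 - ⅑*144400) - 132998) - 60458 = ((380/9 - 49780/3 - 144400/9) - 132998) - 60458 = (-293360/9 - 132998) - 60458 = -1490342/9 - 60458 = -2034464/9 ≈ -2.2605e+5)
G - 1*251634 = -2034464/9 - 1*251634 = -2034464/9 - 251634 = -4299170/9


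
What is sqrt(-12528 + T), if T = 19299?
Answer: sqrt(6771) ≈ 82.286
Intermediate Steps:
sqrt(-12528 + T) = sqrt(-12528 + 19299) = sqrt(6771)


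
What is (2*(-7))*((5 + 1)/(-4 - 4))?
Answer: 21/2 ≈ 10.500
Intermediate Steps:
(2*(-7))*((5 + 1)/(-4 - 4)) = -84/(-8) = -84*(-1)/8 = -14*(-¾) = 21/2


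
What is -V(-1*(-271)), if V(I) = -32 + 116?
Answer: -84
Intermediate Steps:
V(I) = 84
-V(-1*(-271)) = -1*84 = -84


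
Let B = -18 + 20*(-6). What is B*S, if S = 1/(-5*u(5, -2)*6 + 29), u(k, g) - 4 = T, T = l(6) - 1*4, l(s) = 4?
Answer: 138/91 ≈ 1.5165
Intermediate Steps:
T = 0 (T = 4 - 1*4 = 4 - 4 = 0)
u(k, g) = 4 (u(k, g) = 4 + 0 = 4)
S = -1/91 (S = 1/(-5*4*6 + 29) = 1/(-20*6 + 29) = 1/(-120 + 29) = 1/(-91) = -1/91 ≈ -0.010989)
B = -138 (B = -18 - 120 = -138)
B*S = -138*(-1/91) = 138/91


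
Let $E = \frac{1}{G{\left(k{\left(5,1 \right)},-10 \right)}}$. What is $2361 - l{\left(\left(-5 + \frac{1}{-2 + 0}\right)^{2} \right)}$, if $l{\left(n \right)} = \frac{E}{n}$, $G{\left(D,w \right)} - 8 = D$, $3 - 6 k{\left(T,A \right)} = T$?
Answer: $\frac{6570651}{2783} \approx 2361.0$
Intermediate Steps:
$k{\left(T,A \right)} = \frac{1}{2} - \frac{T}{6}$
$G{\left(D,w \right)} = 8 + D$
$E = \frac{3}{23}$ ($E = \frac{1}{8 + \left(\frac{1}{2} - \frac{5}{6}\right)} = \frac{1}{8 - \frac{1}{3}} = \frac{1}{\frac{23}{3}} = \frac{3}{23} \approx 0.13043$)
$l{\left(n \right)} = \frac{3}{23 n}$
$2361 - l{\left(\left(-5 + \frac{1}{-2 + 0}\right)^{2} \right)} = 2361 - \frac{3}{23 \left(-5 + \frac{1}{-2 + 0}\right)^{2}} = 2361 - \frac{3}{23 \left(-5 + \frac{1}{-2}\right)^{2}} = 2361 - \frac{3}{23 \left(-5 - \frac{1}{2}\right)^{2}} = 2361 - \frac{3}{23 \left(- \frac{11}{2}\right)^{2}} = 2361 - \frac{3}{23 \cdot \frac{121}{4}} = 2361 - \frac{3}{23} \cdot \frac{4}{121} = 2361 - \frac{12}{2783} = \frac{6570651}{2783}$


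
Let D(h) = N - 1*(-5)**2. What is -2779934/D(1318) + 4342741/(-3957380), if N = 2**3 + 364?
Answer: -11002762144047/1373210860 ≈ -8012.4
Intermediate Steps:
N = 372 (N = 8 + 364 = 372)
D(h) = 347 (D(h) = 372 - 1*(-5)**2 = 372 - 1*25 = 372 - 25 = 347)
-2779934/D(1318) + 4342741/(-3957380) = -2779934/347 + 4342741/(-3957380) = -2779934*1/347 + 4342741*(-1/3957380) = -2779934/347 - 4342741/3957380 = -11002762144047/1373210860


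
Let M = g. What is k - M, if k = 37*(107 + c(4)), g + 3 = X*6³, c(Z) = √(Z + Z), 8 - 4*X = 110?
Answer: 9470 + 74*√2 ≈ 9574.7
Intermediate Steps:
X = -51/2 (X = 2 - ¼*110 = 2 - 55/2 = -51/2 ≈ -25.500)
c(Z) = √2*√Z (c(Z) = √(2*Z) = √2*√Z)
g = -5511 (g = -3 - 51/2*6³ = -3 - 51/2*216 = -3 - 5508 = -5511)
M = -5511
k = 3959 + 74*√2 (k = 37*(107 + √2*√4) = 37*(107 + √2*2) = 37*(107 + 2*√2) = 3959 + 74*√2 ≈ 4063.7)
k - M = (3959 + 74*√2) - 1*(-5511) = (3959 + 74*√2) + 5511 = 9470 + 74*√2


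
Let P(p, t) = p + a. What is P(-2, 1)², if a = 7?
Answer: 25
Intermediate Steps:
P(p, t) = 7 + p (P(p, t) = p + 7 = 7 + p)
P(-2, 1)² = (7 - 2)² = 5² = 25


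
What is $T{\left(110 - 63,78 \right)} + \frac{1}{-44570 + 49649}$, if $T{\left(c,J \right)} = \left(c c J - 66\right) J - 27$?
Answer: $\frac{68233221100}{5079} \approx 1.3434 \cdot 10^{7}$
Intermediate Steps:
$T{\left(c,J \right)} = -27 + J \left(-66 + J c^{2}\right)$ ($T{\left(c,J \right)} = \left(c^{2} J - 66\right) J - 27 = \left(J c^{2} - 66\right) J - 27 = \left(-66 + J c^{2}\right) J - 27 = J \left(-66 + J c^{2}\right) - 27 = -27 + J \left(-66 + J c^{2}\right)$)
$T{\left(110 - 63,78 \right)} + \frac{1}{-44570 + 49649} = \left(-27 - 5148 + 78^{2} \left(110 - 63\right)^{2}\right) + \frac{1}{-44570 + 49649} = \left(-27 - 5148 + 6084 \left(110 - 63\right)^{2}\right) + \frac{1}{5079} = \left(-27 - 5148 + 6084 \cdot 47^{2}\right) + \frac{1}{5079} = \left(-27 - 5148 + 6084 \cdot 2209\right) + \frac{1}{5079} = \left(-27 - 5148 + 13439556\right) + \frac{1}{5079} = 13434381 + \frac{1}{5079} = \frac{68233221100}{5079}$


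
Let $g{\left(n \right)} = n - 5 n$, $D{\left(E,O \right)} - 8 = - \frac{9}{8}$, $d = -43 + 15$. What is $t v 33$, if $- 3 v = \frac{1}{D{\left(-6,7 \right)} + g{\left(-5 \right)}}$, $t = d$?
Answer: $\frac{2464}{215} \approx 11.46$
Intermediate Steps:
$d = -28$
$t = -28$
$D{\left(E,O \right)} = \frac{55}{8}$ ($D{\left(E,O \right)} = 8 - \frac{9}{8} = \frac{55}{8}$)
$g{\left(n \right)} = - 4 n$
$v = - \frac{8}{645}$ ($v = - \frac{1}{3 \left(\frac{55}{8} - -20\right)} = - \frac{1}{3 \left(\frac{55}{8} + 20\right)} = - \frac{1}{3 \cdot \frac{215}{8}} = \left(- \frac{1}{3}\right) \frac{8}{215} = - \frac{8}{645} \approx -0.012403$)
$t v 33 = \left(-28\right) \left(- \frac{8}{645}\right) 33 = \frac{224}{645} \cdot 33 = \frac{2464}{215}$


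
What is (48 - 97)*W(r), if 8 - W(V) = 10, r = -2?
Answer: 98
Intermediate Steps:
W(V) = -2 (W(V) = 8 - 1*10 = 8 - 10 = -2)
(48 - 97)*W(r) = (48 - 97)*(-2) = -49*(-2) = 98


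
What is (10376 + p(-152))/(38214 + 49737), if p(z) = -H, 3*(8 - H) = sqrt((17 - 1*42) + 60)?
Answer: 3456/29317 + sqrt(35)/263853 ≈ 0.11791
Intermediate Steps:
H = 8 - sqrt(35)/3 (H = 8 - sqrt((17 - 1*42) + 60)/3 = 8 - sqrt((17 - 42) + 60)/3 = 8 - sqrt(-25 + 60)/3 = 8 - sqrt(35)/3 ≈ 6.0280)
p(z) = -8 + sqrt(35)/3 (p(z) = -(8 - sqrt(35)/3) = -8 + sqrt(35)/3)
(10376 + p(-152))/(38214 + 49737) = (10376 + (-8 + sqrt(35)/3))/(38214 + 49737) = (10368 + sqrt(35)/3)/87951 = (10368 + sqrt(35)/3)*(1/87951) = 3456/29317 + sqrt(35)/263853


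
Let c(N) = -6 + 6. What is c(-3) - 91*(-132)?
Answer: 12012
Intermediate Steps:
c(N) = 0
c(-3) - 91*(-132) = 0 - 91*(-132) = 0 + 12012 = 12012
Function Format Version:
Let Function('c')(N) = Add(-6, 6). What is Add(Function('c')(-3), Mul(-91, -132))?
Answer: 12012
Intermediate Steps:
Function('c')(N) = 0
Add(Function('c')(-3), Mul(-91, -132)) = Add(0, Mul(-91, -132)) = Add(0, 12012) = 12012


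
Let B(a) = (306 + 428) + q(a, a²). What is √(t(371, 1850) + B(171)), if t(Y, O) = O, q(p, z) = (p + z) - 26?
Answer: √31970 ≈ 178.80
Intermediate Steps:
q(p, z) = -26 + p + z
B(a) = 708 + a + a² (B(a) = (306 + 428) + (-26 + a + a²) = 734 + (-26 + a + a²) = 708 + a + a²)
√(t(371, 1850) + B(171)) = √(1850 + (708 + 171 + 171²)) = √(1850 + (708 + 171 + 29241)) = √(1850 + 30120) = √31970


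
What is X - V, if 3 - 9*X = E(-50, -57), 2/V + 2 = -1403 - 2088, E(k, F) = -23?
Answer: 90836/31437 ≈ 2.8895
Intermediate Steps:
V = -2/3493 (V = 2/(-2 + (-1403 - 2088)) = 2/(-2 - 3491) = 2/(-3493) = 2*(-1/3493) = -2/3493 ≈ -0.00057257)
X = 26/9 (X = ⅓ - ⅑*(-23) = ⅓ + 23/9 = 26/9 ≈ 2.8889)
X - V = 26/9 - 1*(-2/3493) = 26/9 + 2/3493 = 90836/31437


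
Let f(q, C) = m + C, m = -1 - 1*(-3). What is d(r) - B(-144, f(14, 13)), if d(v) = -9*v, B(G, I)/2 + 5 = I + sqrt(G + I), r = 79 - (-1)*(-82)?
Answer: 7 - 2*I*sqrt(129) ≈ 7.0 - 22.716*I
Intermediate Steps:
m = 2 (m = -1 + 3 = 2)
f(q, C) = 2 + C
r = -3 (r = 79 - 1*82 = 79 - 82 = -3)
B(G, I) = -10 + 2*I + 2*sqrt(G + I) (B(G, I) = -10 + 2*(I + sqrt(G + I)) = -10 + (2*I + 2*sqrt(G + I)) = -10 + 2*I + 2*sqrt(G + I))
d(r) - B(-144, f(14, 13)) = -9*(-3) - (-10 + 2*(2 + 13) + 2*sqrt(-144 + (2 + 13))) = 27 - (-10 + 2*15 + 2*sqrt(-144 + 15)) = 27 - (-10 + 30 + 2*sqrt(-129)) = 27 - (-10 + 30 + 2*(I*sqrt(129))) = 27 - (-10 + 30 + 2*I*sqrt(129)) = 27 - (20 + 2*I*sqrt(129)) = 27 + (-20 - 2*I*sqrt(129)) = 7 - 2*I*sqrt(129)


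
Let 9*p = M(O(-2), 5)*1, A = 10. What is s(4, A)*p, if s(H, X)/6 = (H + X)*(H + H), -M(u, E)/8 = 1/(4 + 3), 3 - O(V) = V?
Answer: -256/3 ≈ -85.333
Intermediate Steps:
O(V) = 3 - V
M(u, E) = -8/7 (M(u, E) = -8/(4 + 3) = -8/7)
s(H, X) = 12*H*(H + X) (s(H, X) = 6*((H + X)*(H + H)) = 6*((H + X)*(2*H)) = 6*(2*H*(H + X)) = 12*H*(H + X))
p = -8/63 (p = (-8/7*1)/9 = (⅑)*(-8/7) = -8/63 ≈ -0.12698)
s(4, A)*p = (12*4*(4 + 10))*(-8/63) = (12*4*14)*(-8/63) = 672*(-8/63) = -256/3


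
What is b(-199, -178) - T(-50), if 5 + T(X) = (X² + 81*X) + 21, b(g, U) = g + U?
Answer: 1157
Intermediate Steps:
b(g, U) = U + g
T(X) = 16 + X² + 81*X (T(X) = -5 + ((X² + 81*X) + 21) = -5 + (21 + X² + 81*X) = 16 + X² + 81*X)
b(-199, -178) - T(-50) = (-178 - 199) - (16 + (-50)² + 81*(-50)) = -377 - (16 + 2500 - 4050) = -377 - 1*(-1534) = -377 + 1534 = 1157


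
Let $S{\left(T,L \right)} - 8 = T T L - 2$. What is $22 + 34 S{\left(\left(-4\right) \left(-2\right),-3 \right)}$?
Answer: $-6302$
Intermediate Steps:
$S{\left(T,L \right)} = 6 + L T^{2}$ ($S{\left(T,L \right)} = 8 + \left(T T L - 2\right) = 8 + \left(T^{2} L - 2\right) = 8 + \left(L T^{2} - 2\right) = 8 + \left(-2 + L T^{2}\right) = 6 + L T^{2}$)
$22 + 34 S{\left(\left(-4\right) \left(-2\right),-3 \right)} = 22 + 34 \left(6 - 3 \left(\left(-4\right) \left(-2\right)\right)^{2}\right) = 22 + 34 \left(6 - 3 \cdot 8^{2}\right) = 22 + 34 \left(6 - 192\right) = 22 + 34 \left(-186\right) = 22 - 6324 = -6302$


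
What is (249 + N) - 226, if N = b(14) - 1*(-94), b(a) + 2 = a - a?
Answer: 115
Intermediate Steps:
b(a) = -2 (b(a) = -2 + (a - a) = -2 + 0 = -2)
N = 92 (N = -2 - 1*(-94) = -2 + 94 = 92)
(249 + N) - 226 = (249 + 92) - 226 = 341 - 226 = 115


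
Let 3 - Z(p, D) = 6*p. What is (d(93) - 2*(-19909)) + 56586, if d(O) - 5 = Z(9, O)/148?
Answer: 14268481/148 ≈ 96409.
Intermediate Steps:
Z(p, D) = 3 - 6*p
d(O) = 689/148 (d(O) = 5 + (3 - 6*9)/148 = 5 + (3 - 54)*(1/148) = 5 - 51*1/148 = 5 - 51/148 = 689/148)
(d(93) - 2*(-19909)) + 56586 = (689/148 - 2*(-19909)) + 56586 = (689/148 + 39818) + 56586 = 5893753/148 + 56586 = 14268481/148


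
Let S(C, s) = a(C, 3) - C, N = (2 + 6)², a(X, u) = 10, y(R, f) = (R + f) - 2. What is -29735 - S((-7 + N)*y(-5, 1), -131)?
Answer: -30087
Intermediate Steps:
y(R, f) = -2 + R + f
N = 64 (N = 8² = 64)
S(C, s) = 10 - C
-29735 - S((-7 + N)*y(-5, 1), -131) = -29735 - (10 - (-7 + 64)*(-2 - 5 + 1)) = -29735 - (10 - 57*(-6)) = -29735 - (10 - 1*(-342)) = -29735 - (10 + 342) = -29735 - 1*352 = -29735 - 352 = -30087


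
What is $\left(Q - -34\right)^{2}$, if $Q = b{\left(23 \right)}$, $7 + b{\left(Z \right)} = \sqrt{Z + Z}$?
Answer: $\left(27 + \sqrt{46}\right)^{2} \approx 1141.2$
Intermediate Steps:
$b{\left(Z \right)} = -7 + \sqrt{2} \sqrt{Z}$ ($b{\left(Z \right)} = -7 + \sqrt{Z + Z} = -7 + \sqrt{2 Z} = -7 + \sqrt{2} \sqrt{Z}$)
$Q = -7 + \sqrt{46}$ ($Q = -7 + \sqrt{2} \sqrt{23} = -7 + \sqrt{46} \approx -0.21767$)
$\left(Q - -34\right)^{2} = \left(\left(-7 + \sqrt{46}\right) - -34\right)^{2} = \left(\left(-7 + \sqrt{46}\right) + 34\right)^{2} = \left(27 + \sqrt{46}\right)^{2}$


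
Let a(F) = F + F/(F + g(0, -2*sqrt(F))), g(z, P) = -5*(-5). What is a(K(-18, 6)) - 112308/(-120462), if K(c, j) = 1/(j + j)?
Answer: 73893517/72518124 ≈ 1.0190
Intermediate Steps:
g(z, P) = 25
K(c, j) = 1/(2*j)
a(F) = F + F/(25 + F) (a(F) = F + F/(F + 25) = F + F/(25 + F))
a(K(-18, 6)) - 112308/(-120462) = ((1/2)/6)*(26 + (1/2)/6)/(25 + (1/2)/6) - 112308/(-120462) = ((1/2)*(1/6))*(26 + (1/2)*(1/6))/(25 + (1/2)*(1/6)) - 112308*(-1)/120462 = (26 + 1/12)/(12*(25 + 1/12)) - 1*(-18718/20077) = (1/12)*(313/12)/(301/12) + 18718/20077 = (1/12)*(12/301)*(313/12) + 18718/20077 = 313/3612 + 18718/20077 = 73893517/72518124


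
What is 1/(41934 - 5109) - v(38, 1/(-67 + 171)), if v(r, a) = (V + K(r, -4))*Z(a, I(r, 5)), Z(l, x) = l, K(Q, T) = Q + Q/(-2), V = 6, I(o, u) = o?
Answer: -920521/3829800 ≈ -0.24036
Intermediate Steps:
K(Q, T) = Q/2 (K(Q, T) = Q + Q*(-1/2) = Q - Q/2 = Q/2)
v(r, a) = a*(6 + r/2) (v(r, a) = (6 + r/2)*a = a*(6 + r/2))
1/(41934 - 5109) - v(38, 1/(-67 + 171)) = 1/(41934 - 5109) - (12 + 38)/(2*(-67 + 171)) = 1/36825 - 50/(2*104) = 1/36825 - 1*25/104 = 1/36825 - 25/104 = -920521/3829800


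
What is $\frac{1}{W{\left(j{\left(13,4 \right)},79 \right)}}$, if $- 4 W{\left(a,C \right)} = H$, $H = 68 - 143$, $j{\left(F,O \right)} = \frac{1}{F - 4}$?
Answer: $\frac{4}{75} \approx 0.053333$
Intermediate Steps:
$j{\left(F,O \right)} = \frac{1}{-4 + F}$
$H = -75$ ($H = 68 - 143 = -75$)
$W{\left(a,C \right)} = \frac{75}{4}$ ($W{\left(a,C \right)} = \left(- \frac{1}{4}\right) \left(-75\right) = \frac{75}{4}$)
$\frac{1}{W{\left(j{\left(13,4 \right)},79 \right)}} = \frac{1}{\frac{75}{4}} = \frac{4}{75}$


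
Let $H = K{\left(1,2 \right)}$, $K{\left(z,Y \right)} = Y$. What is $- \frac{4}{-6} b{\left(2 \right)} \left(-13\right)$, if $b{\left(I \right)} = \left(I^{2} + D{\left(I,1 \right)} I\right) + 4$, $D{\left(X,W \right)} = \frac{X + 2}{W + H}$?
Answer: $- \frac{832}{9} \approx -92.444$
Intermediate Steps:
$H = 2$
$D{\left(X,W \right)} = \frac{2 + X}{2 + W}$ ($D{\left(X,W \right)} = \frac{X + 2}{W + 2} = \frac{2 + X}{2 + W}$)
$b{\left(I \right)} = 4 + I^{2} + I \left(\frac{2}{3} + \frac{I}{3}\right)$ ($b{\left(I \right)} = \left(I^{2} + \frac{2 + I}{2 + 1} I\right) + 4 = \left(I^{2} + \frac{2 + I}{3} I\right) + 4 = \left(I^{2} + \left(\frac{2}{3} + \frac{I}{3}\right) I\right) + 4 = \left(I^{2} + I \left(\frac{2}{3} + \frac{I}{3}\right)\right) + 4 = 4 + I^{2} + I \left(\frac{2}{3} + \frac{I}{3}\right)$)
$- \frac{4}{-6} b{\left(2 \right)} \left(-13\right) = - \frac{4}{-6} \left(4 + \frac{2}{3} \cdot 2 + \frac{4 \cdot 2^{2}}{3}\right) \left(-13\right) = \left(-4\right) \left(- \frac{1}{6}\right) \left(4 + \frac{4}{3} + \frac{4}{3} \cdot 4\right) \left(-13\right) = \frac{2 \left(4 + \frac{4}{3} + \frac{16}{3}\right)}{3} \left(-13\right) = \frac{2}{3} \cdot \frac{32}{3} \left(-13\right) = \frac{64}{9} \left(-13\right) = - \frac{832}{9}$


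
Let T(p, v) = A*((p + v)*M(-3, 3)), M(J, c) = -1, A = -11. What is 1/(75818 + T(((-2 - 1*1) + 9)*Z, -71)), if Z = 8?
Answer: 1/75565 ≈ 1.3234e-5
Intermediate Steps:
T(p, v) = 11*p + 11*v (T(p, v) = -11*(p + v)*(-1) = -11*(-p - v) = 11*p + 11*v)
1/(75818 + T(((-2 - 1*1) + 9)*Z, -71)) = 1/(75818 + (11*(((-2 - 1*1) + 9)*8) + 11*(-71))) = 1/(75818 + (11*(((-2 - 1) + 9)*8) - 781)) = 1/(75818 + (11*((-3 + 9)*8) - 781)) = 1/(75818 + (11*(6*8) - 781)) = 1/(75818 + (11*48 - 781)) = 1/(75818 + (528 - 781)) = 1/(75818 - 253) = 1/75565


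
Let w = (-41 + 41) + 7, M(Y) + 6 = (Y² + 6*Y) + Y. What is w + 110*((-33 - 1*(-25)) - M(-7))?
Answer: -213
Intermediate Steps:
M(Y) = -6 + Y² + 7*Y (M(Y) = -6 + ((Y² + 6*Y) + Y) = -6 + (Y² + 7*Y) = -6 + Y² + 7*Y)
w = 7 (w = 0 + 7 = 7)
w + 110*((-33 - 1*(-25)) - M(-7)) = 7 + 110*((-33 - 1*(-25)) - (-6 + (-7)² + 7*(-7))) = 7 + 110*((-33 + 25) - (-6 + 49 - 49)) = 7 + 110*(-8 - 1*(-6)) = 7 + 110*(-8 + 6) = 7 + 110*(-2) = 7 - 220 = -213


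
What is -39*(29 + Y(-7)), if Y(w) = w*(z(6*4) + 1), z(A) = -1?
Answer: -1131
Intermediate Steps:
Y(w) = 0 (Y(w) = w*(-1 + 1) = w*0 = 0)
-39*(29 + Y(-7)) = -39*(29 + 0) = -39*29 = -1131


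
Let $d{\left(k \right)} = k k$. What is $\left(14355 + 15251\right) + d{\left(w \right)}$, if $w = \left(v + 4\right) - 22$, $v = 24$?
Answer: $29642$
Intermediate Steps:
$w = 6$ ($w = \left(24 + 4\right) - 22 = 28 - 22 = 6$)
$d{\left(k \right)} = k^{2}$
$\left(14355 + 15251\right) + d{\left(w \right)} = \left(14355 + 15251\right) + 6^{2} = 29606 + 36 = 29642$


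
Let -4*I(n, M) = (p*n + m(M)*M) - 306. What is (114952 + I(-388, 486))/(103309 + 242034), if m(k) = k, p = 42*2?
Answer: 128255/690686 ≈ 0.18569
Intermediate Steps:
p = 84
I(n, M) = 153/2 - 21*n - M²/4 (I(n, M) = -((84*n + M*M) - 306)/4 = -((84*n + M²) - 306)/4 = -((M² + 84*n) - 306)/4 = -(-306 + M² + 84*n)/4 = 153/2 - 21*n - M²/4)
(114952 + I(-388, 486))/(103309 + 242034) = (114952 + (153/2 - 21*(-388) - ¼*486²))/(103309 + 242034) = (114952 + (153/2 + 8148 - ¼*236196))/345343 = (114952 + (153/2 + 8148 - 59049))*(1/345343) = (114952 - 101649/2)*(1/345343) = (128255/2)*(1/345343) = 128255/690686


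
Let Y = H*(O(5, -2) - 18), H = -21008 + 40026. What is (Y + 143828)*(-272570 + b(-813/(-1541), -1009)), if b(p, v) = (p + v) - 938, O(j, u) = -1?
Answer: 92014922188376/1541 ≈ 5.9711e+10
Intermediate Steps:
H = 19018
b(p, v) = -938 + p + v
Y = -361342 (Y = 19018*(-1 - 18) = 19018*(-19) = -361342)
(Y + 143828)*(-272570 + b(-813/(-1541), -1009)) = (-361342 + 143828)*(-272570 + (-938 - 813/(-1541) - 1009)) = -217514*(-272570 + (-938 - 813*(-1/1541) - 1009)) = -217514*(-272570 + (-938 + 813/1541 - 1009)) = -217514*(-272570 - 2999514/1541) = -217514*(-423029884/1541) = 92014922188376/1541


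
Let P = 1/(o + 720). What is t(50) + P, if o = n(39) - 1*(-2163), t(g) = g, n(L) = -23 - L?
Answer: 141051/2821 ≈ 50.000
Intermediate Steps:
o = 2101 (o = (-23 - 1*39) - 1*(-2163) = (-23 - 39) + 2163 = -62 + 2163 = 2101)
P = 1/2821 (P = 1/(2101 + 720) = 1/2821 ≈ 0.00035448)
t(50) + P = 50 + 1/2821 = 141051/2821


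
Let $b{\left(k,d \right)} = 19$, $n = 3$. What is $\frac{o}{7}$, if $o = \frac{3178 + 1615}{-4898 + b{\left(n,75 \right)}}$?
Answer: $- \frac{4793}{34153} \approx -0.14034$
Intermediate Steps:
$o = - \frac{4793}{4879}$ ($o = \frac{3178 + 1615}{-4898 + 19} = \frac{4793}{-4879} = 4793 \left(- \frac{1}{4879}\right) = - \frac{4793}{4879} \approx -0.98237$)
$\frac{o}{7} = - \frac{4793}{4879 \cdot 7} = \left(- \frac{4793}{4879}\right) \frac{1}{7} = - \frac{4793}{34153}$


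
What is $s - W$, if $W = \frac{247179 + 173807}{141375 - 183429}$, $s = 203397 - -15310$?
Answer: $\frac{4598962582}{21027} \approx 2.1872 \cdot 10^{5}$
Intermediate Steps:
$s = 218707$ ($s = 203397 + 15310 = 218707$)
$W = - \frac{210493}{21027}$ ($W = \frac{420986}{-42054} = 420986 \left(- \frac{1}{42054}\right) = - \frac{210493}{21027} \approx -10.011$)
$s - W = 218707 - - \frac{210493}{21027} = 218707 + \frac{210493}{21027} = \frac{4598962582}{21027}$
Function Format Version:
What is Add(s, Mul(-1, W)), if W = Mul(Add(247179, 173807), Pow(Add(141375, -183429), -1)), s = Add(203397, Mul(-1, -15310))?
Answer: Rational(4598962582, 21027) ≈ 2.1872e+5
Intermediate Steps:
s = 218707 (s = Add(203397, 15310) = 218707)
W = Rational(-210493, 21027) (W = Mul(420986, Pow(-42054, -1)) = Mul(420986, Rational(-1, 42054)) = Rational(-210493, 21027) ≈ -10.011)
Add(s, Mul(-1, W)) = Add(218707, Mul(-1, Rational(-210493, 21027))) = Add(218707, Rational(210493, 21027)) = Rational(4598962582, 21027)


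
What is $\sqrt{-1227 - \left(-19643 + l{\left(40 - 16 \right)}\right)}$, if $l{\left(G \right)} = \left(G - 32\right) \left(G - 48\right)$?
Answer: $4 \sqrt{1139} \approx 135.0$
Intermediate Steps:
$l{\left(G \right)} = \left(-48 + G\right) \left(-32 + G\right)$ ($l{\left(G \right)} = \left(-32 + G\right) \left(-48 + G\right) = \left(-48 + G\right) \left(-32 + G\right)$)
$\sqrt{-1227 - \left(-19643 + l{\left(40 - 16 \right)}\right)} = \sqrt{-1227 - \left(-18107 + \left(40 - 16\right)^{2} - 80 \left(40 - 16\right)\right)} = \sqrt{-1227 + \left(19643 - \left(1536 + 24^{2} - 1920\right)\right)} = \sqrt{-1227 + \left(19643 - \left(1536 + 576 - 1920\right)\right)} = \sqrt{-1227 + \left(19643 - 192\right)} = \sqrt{-1227 + 19451} = \sqrt{18224} = 4 \sqrt{1139}$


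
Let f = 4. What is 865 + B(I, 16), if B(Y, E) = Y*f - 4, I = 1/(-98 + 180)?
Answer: 35303/41 ≈ 861.05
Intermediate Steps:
I = 1/82 ≈ 0.012195
B(Y, E) = -4 + 4*Y (B(Y, E) = Y*4 - 4 = 4*Y - 4 = -4 + 4*Y)
865 + B(I, 16) = 865 + (-4 + 4*(1/82)) = 865 + (-4 + 2/41) = 865 - 162/41 = 35303/41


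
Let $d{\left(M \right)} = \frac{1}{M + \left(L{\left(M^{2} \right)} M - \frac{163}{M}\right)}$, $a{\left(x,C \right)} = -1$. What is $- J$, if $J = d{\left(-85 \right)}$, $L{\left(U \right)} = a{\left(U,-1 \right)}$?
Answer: $- \frac{85}{163} \approx -0.52147$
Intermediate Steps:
$L{\left(U \right)} = -1$
$d{\left(M \right)} = - \frac{M}{163}$ ($d{\left(M \right)} = \frac{1}{M - \left(M + \frac{163}{M}\right)} = \frac{1}{\left(-163\right) \frac{1}{M}} = - \frac{M}{163}$)
$J = \frac{85}{163}$ ($J = \left(- \frac{1}{163}\right) \left(-85\right) = \frac{85}{163} \approx 0.52147$)
$- J = \left(-1\right) \frac{85}{163} = - \frac{85}{163}$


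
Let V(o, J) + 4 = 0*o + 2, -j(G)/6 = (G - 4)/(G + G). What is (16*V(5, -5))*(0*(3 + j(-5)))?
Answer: 0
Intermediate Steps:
j(G) = -3*(-4 + G)/G (j(G) = -6*(G - 4)/(G + G) = -6*(-4 + G)/(2*G) = -6*(-4 + G)*1/(2*G) = -3*(-4 + G)/G)
V(o, J) = -2 (V(o, J) = -4 + (0*o + 2) = -4 + (0 + 2) = -4 + 2 = -2)
(16*V(5, -5))*(0*(3 + j(-5))) = (16*(-2))*(0*(3 + (-3 + 12/(-5)))) = -0*(3 + (-3 + 12*(-1/5))) = -0*(3 + (-3 - 12/5)) = -0*(3 - 27/5) = -0*(-12)/5 = -32*0 = 0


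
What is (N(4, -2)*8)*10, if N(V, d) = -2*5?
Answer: -800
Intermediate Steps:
N(V, d) = -10
(N(4, -2)*8)*10 = -10*8*10 = -80*10 = -800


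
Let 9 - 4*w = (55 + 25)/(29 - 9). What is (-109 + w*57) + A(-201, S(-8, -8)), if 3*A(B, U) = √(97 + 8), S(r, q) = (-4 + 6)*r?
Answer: -151/4 + √105/3 ≈ -34.334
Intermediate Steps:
w = 5/4 (w = 9/4 - (55 + 25)/(4*(29 - 9)) = 9/4 - 20/20 = 9/4 - ¼*4 = 9/4 - 1 = 5/4 ≈ 1.2500)
S(r, q) = 2*r
A(B, U) = √105/3 (A(B, U) = √(97 + 8)/3 = √105/3)
(-109 + w*57) + A(-201, S(-8, -8)) = (-109 + (5/4)*57) + √105/3 = (-109 + 285/4) + √105/3 = -151/4 + √105/3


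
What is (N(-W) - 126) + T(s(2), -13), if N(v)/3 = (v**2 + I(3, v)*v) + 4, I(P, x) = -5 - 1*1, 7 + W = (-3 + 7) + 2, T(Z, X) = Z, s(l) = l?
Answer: -127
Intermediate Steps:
W = -1 (W = -7 + ((-3 + 7) + 2) = -7 + (4 + 2) = -7 + 6 = -1)
I(P, x) = -6 (I(P, x) = -5 - 1 = -6)
N(v) = 12 - 18*v + 3*v**2 (N(v) = 3*((v**2 - 6*v) + 4) = 3*(4 + v**2 - 6*v) = 12 - 18*v + 3*v**2)
(N(-W) - 126) + T(s(2), -13) = ((12 - (-18)*(-1) + 3*(-1*(-1))**2) - 126) + 2 = ((12 - 18*1 + 3*1**2) - 126) + 2 = ((12 - 18 + 3*1) - 126) + 2 = ((12 - 18 + 3) - 126) + 2 = (-3 - 126) + 2 = -129 + 2 = -127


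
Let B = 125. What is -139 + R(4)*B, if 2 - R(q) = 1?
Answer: -14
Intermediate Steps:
R(q) = 1 (R(q) = 2 - 1*1 = 2 - 1 = 1)
-139 + R(4)*B = -139 + 1*125 = -139 + 125 = -14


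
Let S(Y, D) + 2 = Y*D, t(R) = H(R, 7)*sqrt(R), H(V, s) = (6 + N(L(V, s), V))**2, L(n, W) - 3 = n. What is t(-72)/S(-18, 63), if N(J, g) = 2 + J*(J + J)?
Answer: -68115675*I*sqrt(2)/142 ≈ -6.7838e+5*I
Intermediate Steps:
L(n, W) = 3 + n
N(J, g) = 2 + 2*J**2 (N(J, g) = 2 + J*(2*J) = 2 + 2*J**2)
H(V, s) = (8 + 2*(3 + V)**2)**2 (H(V, s) = (6 + (2 + 2*(3 + V)**2))**2 = (8 + 2*(3 + V)**2)**2)
t(R) = 4*sqrt(R)*(4 + (3 + R)**2)**2 (t(R) = (4*(4 + (3 + R)**2)**2)*sqrt(R) = 4*sqrt(R)*(4 + (3 + R)**2)**2)
S(Y, D) = -2 + D*Y (S(Y, D) = -2 + Y*D = -2 + D*Y)
t(-72)/S(-18, 63) = (4*sqrt(-72)*(4 + (3 - 72)**2)**2)/(-2 + 63*(-18)) = (4*(6*I*sqrt(2))*(4 + (-69)**2)**2)/(-2 - 1134) = (4*(6*I*sqrt(2))*(4 + 4761)**2)/(-1136) = (4*(6*I*sqrt(2))*4765**2)*(-1/1136) = (4*(6*I*sqrt(2))*22705225)*(-1/1136) = (544925400*I*sqrt(2))*(-1/1136) = -68115675*I*sqrt(2)/142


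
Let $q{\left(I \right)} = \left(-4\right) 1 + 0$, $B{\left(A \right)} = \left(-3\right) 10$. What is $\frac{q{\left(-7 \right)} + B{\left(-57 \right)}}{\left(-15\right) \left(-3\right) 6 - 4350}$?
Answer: $\frac{1}{120} \approx 0.0083333$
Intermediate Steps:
$B{\left(A \right)} = -30$
$q{\left(I \right)} = -4$ ($q{\left(I \right)} = -4 + 0 = -4$)
$\frac{q{\left(-7 \right)} + B{\left(-57 \right)}}{\left(-15\right) \left(-3\right) 6 - 4350} = \frac{-4 - 30}{\left(-15\right) \left(-3\right) 6 - 4350} = - \frac{34}{45 \cdot 6 - 4350} = - \frac{34}{270 - 4350} = - \frac{34}{-4080} = \left(-34\right) \left(- \frac{1}{4080}\right) = \frac{1}{120}$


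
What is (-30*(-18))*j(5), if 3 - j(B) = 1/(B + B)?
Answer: 1566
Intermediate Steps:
j(B) = 3 - 1/(2*B) (j(B) = 3 - 1/(B + B) = 3 - 1/(2*B))
(-30*(-18))*j(5) = (-30*(-18))*(3 - 1/2/5) = 540*(3 - 1/2*1/5) = 540*(3 - 1/10) = 540*(29/10) = 1566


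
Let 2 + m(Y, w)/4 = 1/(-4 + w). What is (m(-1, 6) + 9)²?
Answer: 9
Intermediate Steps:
m(Y, w) = -8 + 4/(-4 + w)
(m(-1, 6) + 9)² = (4*(9 - 2*6)/(-4 + 6) + 9)² = (4*(9 - 12)/2 + 9)² = (4*(½)*(-3) + 9)² = (-6 + 9)² = 3² = 9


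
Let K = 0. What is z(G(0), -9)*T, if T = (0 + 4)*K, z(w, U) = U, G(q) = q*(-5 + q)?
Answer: 0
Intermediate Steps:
T = 0 (T = (0 + 4)*0 = 4*0 = 0)
z(G(0), -9)*T = -9*0 = 0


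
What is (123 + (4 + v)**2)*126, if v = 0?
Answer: 17514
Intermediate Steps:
(123 + (4 + v)**2)*126 = (123 + (4 + 0)**2)*126 = (123 + 4**2)*126 = (123 + 16)*126 = 139*126 = 17514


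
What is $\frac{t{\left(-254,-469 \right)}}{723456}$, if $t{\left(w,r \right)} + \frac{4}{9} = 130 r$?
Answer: $- \frac{274367}{3255552} \approx -0.084277$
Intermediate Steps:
$t{\left(w,r \right)} = - \frac{4}{9} + 130 r$
$\frac{t{\left(-254,-469 \right)}}{723456} = \frac{- \frac{4}{9} + 130 \left(-469\right)}{723456} = \left(- \frac{4}{9} - 60970\right) \frac{1}{723456} = \left(- \frac{548734}{9}\right) \frac{1}{723456} = - \frac{274367}{3255552}$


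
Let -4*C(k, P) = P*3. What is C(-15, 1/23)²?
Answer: 9/8464 ≈ 0.0010633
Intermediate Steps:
C(k, P) = -3*P/4 (C(k, P) = -P*3/4 = -3*P/4)
C(-15, 1/23)² = (-¾/23)² = (-¾*1/23)² = (-3/92)² = 9/8464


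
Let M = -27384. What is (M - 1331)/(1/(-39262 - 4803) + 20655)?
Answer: -1265326475/910162574 ≈ -1.3902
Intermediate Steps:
(M - 1331)/(1/(-39262 - 4803) + 20655) = (-27384 - 1331)/(1/(-39262 - 4803) + 20655) = -28715/(1/(-44065) + 20655) = -28715/(-1/44065 + 20655) = -28715/910162574/44065 = -28715*44065/910162574 = -1265326475/910162574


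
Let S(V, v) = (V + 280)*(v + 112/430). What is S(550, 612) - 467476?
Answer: 1750108/43 ≈ 40700.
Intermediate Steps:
S(V, v) = (280 + V)*(56/215 + v) (S(V, v) = (280 + V)*(v + 112*(1/430)) = (280 + V)*(v + 56/215) = (280 + V)*(56/215 + v))
S(550, 612) - 467476 = (3136/43 + 280*612 + (56/215)*550 + 550*612) - 467476 = (3136/43 + 171360 + 6160/43 + 336600) - 467476 = 21851576/43 - 467476 = 1750108/43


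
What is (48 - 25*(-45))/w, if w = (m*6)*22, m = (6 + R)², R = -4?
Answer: 391/176 ≈ 2.2216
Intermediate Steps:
m = 4 (m = (6 - 4)² = 2² = 4)
w = 528 (w = (4*6)*22 = 24*22 = 528)
(48 - 25*(-45))/w = (48 - 25*(-45))/528 = (48 + 1125)*(1/528) = 1173*(1/528) = 391/176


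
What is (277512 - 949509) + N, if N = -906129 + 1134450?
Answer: -443676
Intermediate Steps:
N = 228321
(277512 - 949509) + N = (277512 - 949509) + 228321 = -671997 + 228321 = -443676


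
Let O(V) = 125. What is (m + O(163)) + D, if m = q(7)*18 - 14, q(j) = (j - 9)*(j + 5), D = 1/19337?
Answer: -6207176/19337 ≈ -321.00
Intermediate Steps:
D = 1/19337 ≈ 5.1714e-5
q(j) = (-9 + j)*(5 + j)
m = -446 (m = (-45 + 7² - 4*7)*18 - 14 = (-45 + 49 - 28)*18 - 14 = -24*18 - 14 = -432 - 14 = -446)
(m + O(163)) + D = (-446 + 125) + 1/19337 = -321 + 1/19337 = -6207176/19337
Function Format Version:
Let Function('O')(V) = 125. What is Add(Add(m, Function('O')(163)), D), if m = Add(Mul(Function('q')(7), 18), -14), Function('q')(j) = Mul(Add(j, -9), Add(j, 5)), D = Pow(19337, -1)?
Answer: Rational(-6207176, 19337) ≈ -321.00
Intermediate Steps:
D = Rational(1, 19337) ≈ 5.1714e-5
Function('q')(j) = Mul(Add(-9, j), Add(5, j))
m = -446 (m = Add(Mul(Add(-45, Pow(7, 2), Mul(-4, 7)), 18), -14) = Add(Mul(Add(-45, 49, -28), 18), -14) = Add(Mul(-24, 18), -14) = Add(-432, -14) = -446)
Add(Add(m, Function('O')(163)), D) = Add(Add(-446, 125), Rational(1, 19337)) = Add(-321, Rational(1, 19337)) = Rational(-6207176, 19337)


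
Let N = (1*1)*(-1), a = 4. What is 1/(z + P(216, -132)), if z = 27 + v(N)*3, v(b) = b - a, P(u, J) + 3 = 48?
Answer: 1/57 ≈ 0.017544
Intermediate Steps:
P(u, J) = 45 (P(u, J) = -3 + 48 = 45)
N = -1 (N = 1*(-1) = -1)
v(b) = -4 + b (v(b) = b - 1*4 = b - 4 = -4 + b)
z = 12 (z = 27 + (-4 - 1)*3 = 27 - 5*3 = 27 - 15 = 12)
1/(z + P(216, -132)) = 1/(12 + 45) = 1/57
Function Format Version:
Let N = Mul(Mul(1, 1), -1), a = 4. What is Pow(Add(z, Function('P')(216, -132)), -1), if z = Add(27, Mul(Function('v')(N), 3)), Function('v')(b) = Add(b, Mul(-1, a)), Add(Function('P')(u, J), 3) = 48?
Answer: Rational(1, 57) ≈ 0.017544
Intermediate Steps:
Function('P')(u, J) = 45 (Function('P')(u, J) = Add(-3, 48) = 45)
N = -1 (N = Mul(1, -1) = -1)
Function('v')(b) = Add(-4, b) (Function('v')(b) = Add(b, Mul(-1, 4)) = Add(b, -4) = Add(-4, b))
z = 12 (z = Add(27, Mul(Add(-4, -1), 3)) = Add(27, Mul(-5, 3)) = Add(27, -15) = 12)
Pow(Add(z, Function('P')(216, -132)), -1) = Pow(Add(12, 45), -1) = Pow(57, -1) = Rational(1, 57)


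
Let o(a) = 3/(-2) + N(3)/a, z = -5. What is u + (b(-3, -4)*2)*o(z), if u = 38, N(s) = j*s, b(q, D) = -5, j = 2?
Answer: 65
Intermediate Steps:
N(s) = 2*s
o(a) = -3/2 + 6/a (o(a) = 3/(-2) + (2*3)/a = 3*(-½) + 6/a = -3/2 + 6/a)
u + (b(-3, -4)*2)*o(z) = 38 + (-5*2)*(-3/2 + 6/(-5)) = 38 - 10*(-3/2 + 6*(-⅕)) = 38 - 10*(-3/2 - 6/5) = 38 - 10*(-27/10) = 38 + 27 = 65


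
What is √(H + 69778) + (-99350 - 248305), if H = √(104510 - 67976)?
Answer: -347655 + √(69778 + √36534) ≈ -3.4739e+5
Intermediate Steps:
H = √36534 ≈ 191.14
√(H + 69778) + (-99350 - 248305) = √(√36534 + 69778) + (-99350 - 248305) = √(69778 + √36534) - 347655 = -347655 + √(69778 + √36534)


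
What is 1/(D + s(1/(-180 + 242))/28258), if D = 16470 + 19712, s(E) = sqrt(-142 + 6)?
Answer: 3611481744331/130670632473384259 - 14129*I*sqrt(34)/261341264946768518 ≈ 2.7638e-5 - 3.1524e-13*I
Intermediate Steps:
s(E) = 2*I*sqrt(34) (s(E) = sqrt(-136) = 2*I*sqrt(34))
D = 36182
1/(D + s(1/(-180 + 242))/28258) = 1/(36182 + (2*I*sqrt(34))/28258) = 1/(36182 + (2*I*sqrt(34))*(1/28258)) = 1/(36182 + I*sqrt(34)/14129)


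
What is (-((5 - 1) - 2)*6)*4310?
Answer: -51720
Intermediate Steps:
(-((5 - 1) - 2)*6)*4310 = (-(4 - 2)*6)*4310 = (-1*2*6)*4310 = -2*6*4310 = -12*4310 = -51720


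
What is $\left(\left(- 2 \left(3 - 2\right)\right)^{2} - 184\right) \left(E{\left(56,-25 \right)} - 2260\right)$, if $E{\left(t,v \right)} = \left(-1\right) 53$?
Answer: $416340$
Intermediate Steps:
$E{\left(t,v \right)} = -53$
$\left(\left(- 2 \left(3 - 2\right)\right)^{2} - 184\right) \left(E{\left(56,-25 \right)} - 2260\right) = \left(\left(- 2 \left(3 - 2\right)\right)^{2} - 184\right) \left(-53 - 2260\right) = \left(\left(\left(-2\right) 1\right)^{2} - 184\right) \left(-2313\right) = \left(\left(-2\right)^{2} - 184\right) \left(-2313\right) = \left(4 - 184\right) \left(-2313\right) = \left(-180\right) \left(-2313\right) = 416340$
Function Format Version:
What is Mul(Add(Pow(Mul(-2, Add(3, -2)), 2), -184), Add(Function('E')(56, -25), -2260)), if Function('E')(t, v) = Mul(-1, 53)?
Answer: 416340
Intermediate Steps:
Function('E')(t, v) = -53
Mul(Add(Pow(Mul(-2, Add(3, -2)), 2), -184), Add(Function('E')(56, -25), -2260)) = Mul(Add(Pow(Mul(-2, Add(3, -2)), 2), -184), Add(-53, -2260)) = Mul(Add(Pow(Mul(-2, 1), 2), -184), -2313) = Mul(Add(Pow(-2, 2), -184), -2313) = Mul(Add(4, -184), -2313) = Mul(-180, -2313) = 416340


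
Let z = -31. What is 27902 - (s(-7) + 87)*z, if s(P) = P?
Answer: 30382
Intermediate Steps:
27902 - (s(-7) + 87)*z = 27902 - (-7 + 87)*(-31) = 27902 - 80*(-31) = 27902 - 1*(-2480) = 27902 + 2480 = 30382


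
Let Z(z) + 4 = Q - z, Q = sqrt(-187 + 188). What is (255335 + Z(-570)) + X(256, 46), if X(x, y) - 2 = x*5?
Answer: 257184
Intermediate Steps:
Q = 1 (Q = sqrt(1) = 1)
X(x, y) = 2 + 5*x (X(x, y) = 2 + x*5 = 2 + 5*x)
Z(z) = -3 - z (Z(z) = -4 + (1 - z) = -3 - z)
(255335 + Z(-570)) + X(256, 46) = (255335 + (-3 - 1*(-570))) + (2 + 5*256) = (255335 + (-3 + 570)) + (2 + 1280) = (255335 + 567) + 1282 = 255902 + 1282 = 257184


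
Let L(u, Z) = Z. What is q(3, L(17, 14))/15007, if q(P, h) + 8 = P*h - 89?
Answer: -55/15007 ≈ -0.0036650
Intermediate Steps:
q(P, h) = -97 + P*h (q(P, h) = -8 + (P*h - 89) = -8 + (-89 + P*h) = -97 + P*h)
q(3, L(17, 14))/15007 = (-97 + 3*14)/15007 = (-97 + 42)*(1/15007) = -55*1/15007 = -55/15007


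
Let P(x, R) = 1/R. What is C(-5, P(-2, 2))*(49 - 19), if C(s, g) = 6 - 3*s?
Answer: 630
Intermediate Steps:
C(-5, P(-2, 2))*(49 - 19) = (6 - 3*(-5))*(49 - 19) = (6 + 15)*30 = 21*30 = 630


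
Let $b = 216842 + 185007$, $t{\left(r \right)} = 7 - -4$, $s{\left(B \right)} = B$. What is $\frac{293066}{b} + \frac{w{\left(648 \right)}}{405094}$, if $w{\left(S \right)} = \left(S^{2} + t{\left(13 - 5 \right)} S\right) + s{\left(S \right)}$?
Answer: $\frac{41738302}{23382163} \approx 1.785$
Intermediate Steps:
$t{\left(r \right)} = 11$ ($t{\left(r \right)} = 7 + 4 = 11$)
$b = 401849$
$w{\left(S \right)} = S^{2} + 12 S$ ($w{\left(S \right)} = \left(S^{2} + 11 S\right) + S = S^{2} + 12 S$)
$\frac{293066}{b} + \frac{w{\left(648 \right)}}{405094} = \frac{293066}{401849} + \frac{648 \left(12 + 648\right)}{405094} = 293066 \cdot \frac{1}{401849} + 648 \cdot 660 \cdot \frac{1}{405094} = \frac{293066}{401849} + 427680 \cdot \frac{1}{405094} = \frac{293066}{401849} + \frac{213840}{202547} = \frac{41738302}{23382163}$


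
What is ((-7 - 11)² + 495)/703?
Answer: 819/703 ≈ 1.1650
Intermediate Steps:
((-7 - 11)² + 495)/703 = ((-18)² + 495)*(1/703) = (324 + 495)*(1/703) = 819*(1/703) = 819/703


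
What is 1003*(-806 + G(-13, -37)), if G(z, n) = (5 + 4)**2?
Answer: -727175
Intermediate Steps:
G(z, n) = 81 (G(z, n) = 9**2 = 81)
1003*(-806 + G(-13, -37)) = 1003*(-806 + 81) = 1003*(-725) = -727175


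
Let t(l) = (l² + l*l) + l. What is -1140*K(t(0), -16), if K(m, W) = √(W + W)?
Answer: -4560*I*√2 ≈ -6448.8*I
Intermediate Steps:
t(l) = l + 2*l² (t(l) = (l² + l²) + l = 2*l² + l = l + 2*l²)
K(m, W) = √2*√W (K(m, W) = √(2*W) = √2*√W)
-1140*K(t(0), -16) = -1140*√2*√(-16) = -1140*√2*4*I = -4560*I*√2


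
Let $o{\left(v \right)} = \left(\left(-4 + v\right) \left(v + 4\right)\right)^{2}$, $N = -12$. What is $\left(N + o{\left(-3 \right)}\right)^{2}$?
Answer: $1369$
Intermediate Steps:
$o{\left(v \right)} = \left(-4 + v\right)^{2} \left(4 + v\right)^{2}$ ($o{\left(v \right)} = \left(\left(-4 + v\right) \left(4 + v\right)\right)^{2} = \left(-4 + v\right)^{2} \left(4 + v\right)^{2}$)
$\left(N + o{\left(-3 \right)}\right)^{2} = \left(-12 + \left(-4 - 3\right)^{2} \left(4 - 3\right)^{2}\right)^{2} = \left(-12 + \left(-7\right)^{2} \cdot 1^{2}\right)^{2} = \left(-12 + 49 \cdot 1\right)^{2} = \left(-12 + 49\right)^{2} = 37^{2} = 1369$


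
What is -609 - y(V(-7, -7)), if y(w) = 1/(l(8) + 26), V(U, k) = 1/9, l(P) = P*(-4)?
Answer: -3653/6 ≈ -608.83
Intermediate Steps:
l(P) = -4*P
V(U, k) = 1/9
y(w) = -1/6 (y(w) = 1/(-4*8 + 26) = 1/(-32 + 26) = 1/(-6) = -1/6)
-609 - y(V(-7, -7)) = -609 - 1*(-1/6) = -609 + 1/6 = -3653/6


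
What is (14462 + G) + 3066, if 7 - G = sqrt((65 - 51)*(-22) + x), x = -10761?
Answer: 17535 - I*sqrt(11069) ≈ 17535.0 - 105.21*I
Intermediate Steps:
G = 7 - I*sqrt(11069) (G = 7 - sqrt((65 - 51)*(-22) - 10761) = 7 - sqrt(14*(-22) - 10761) = 7 - sqrt(-308 - 10761) = 7 - sqrt(-11069) = 7 - I*sqrt(11069) ≈ 7.0 - 105.21*I)
(14462 + G) + 3066 = (14462 + (7 - I*sqrt(11069))) + 3066 = (14469 - I*sqrt(11069)) + 3066 = 17535 - I*sqrt(11069)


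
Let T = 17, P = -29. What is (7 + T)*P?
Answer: -696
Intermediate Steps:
(7 + T)*P = (7 + 17)*(-29) = 24*(-29) = -696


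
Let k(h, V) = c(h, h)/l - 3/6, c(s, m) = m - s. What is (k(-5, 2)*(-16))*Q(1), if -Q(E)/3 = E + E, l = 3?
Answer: -48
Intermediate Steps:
k(h, V) = -½ (k(h, V) = (h - h)/3 - 3/6 = 0*(⅓) - 3*⅙ = 0 - ½ = -½)
Q(E) = -6*E (Q(E) = -3*(E + E) = -6*E)
(k(-5, 2)*(-16))*Q(1) = (-½*(-16))*(-6*1) = 8*(-6) = -48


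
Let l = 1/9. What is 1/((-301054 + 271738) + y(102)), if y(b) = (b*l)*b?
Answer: -1/28160 ≈ -3.5511e-5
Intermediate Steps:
l = ⅑ ≈ 0.11111
y(b) = b²/9 (y(b) = (b*(⅑))*b = (b/9)*b = b²/9)
1/((-301054 + 271738) + y(102)) = 1/((-301054 + 271738) + (⅑)*102²) = 1/(-29316 + (⅑)*10404) = 1/(-29316 + 1156) = 1/(-28160) = -1/28160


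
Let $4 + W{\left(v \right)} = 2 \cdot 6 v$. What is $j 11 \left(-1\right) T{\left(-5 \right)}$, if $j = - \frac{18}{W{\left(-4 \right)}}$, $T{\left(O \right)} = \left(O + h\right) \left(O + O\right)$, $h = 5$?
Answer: $0$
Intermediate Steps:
$T{\left(O \right)} = 2 O \left(5 + O\right)$ ($T{\left(O \right)} = \left(O + 5\right) \left(O + O\right) = \left(5 + O\right) 2 O = 2 O \left(5 + O\right)$)
$W{\left(v \right)} = -4 + 12 v$ ($W{\left(v \right)} = -4 + 2 \cdot 6 v = -4 + 12 v$)
$j = \frac{9}{26}$ ($j = - \frac{18}{-4 + 12 \left(-4\right)} = - \frac{18}{-4 - 48} = - \frac{18}{-52} = \left(-18\right) \left(- \frac{1}{52}\right) = \frac{9}{26} \approx 0.34615$)
$j 11 \left(-1\right) T{\left(-5 \right)} = \frac{9 \cdot 11 \left(-1\right)}{26} \cdot 2 \left(-5\right) \left(5 - 5\right) = \frac{9}{26} \left(-11\right) 2 \left(-5\right) 0 = \left(- \frac{99}{26}\right) 0 = 0$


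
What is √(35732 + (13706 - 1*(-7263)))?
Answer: √56701 ≈ 238.12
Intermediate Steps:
√(35732 + (13706 - 1*(-7263))) = √(35732 + (13706 + 7263)) = √(35732 + 20969) = √56701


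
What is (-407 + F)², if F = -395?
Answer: 643204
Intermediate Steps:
(-407 + F)² = (-407 - 395)² = (-802)² = 643204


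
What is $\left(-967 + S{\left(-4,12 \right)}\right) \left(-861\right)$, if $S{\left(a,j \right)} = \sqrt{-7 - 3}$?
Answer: $832587 - 861 i \sqrt{10} \approx 8.3259 \cdot 10^{5} - 2722.7 i$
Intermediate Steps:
$S{\left(a,j \right)} = i \sqrt{10}$ ($S{\left(a,j \right)} = \sqrt{-10} = i \sqrt{10}$)
$\left(-967 + S{\left(-4,12 \right)}\right) \left(-861\right) = \left(-967 + i \sqrt{10}\right) \left(-861\right) = 832587 - 861 i \sqrt{10}$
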